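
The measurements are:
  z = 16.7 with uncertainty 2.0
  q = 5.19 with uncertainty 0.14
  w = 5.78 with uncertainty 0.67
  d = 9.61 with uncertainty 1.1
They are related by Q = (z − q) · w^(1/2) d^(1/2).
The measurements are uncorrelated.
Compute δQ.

Let u = z − q = 11.5. δu = √(δz² + δq²) = √(4.00 + 0.0196) = 2.00, so δu/u = 0.174.
Q is then a monomial in u, w, d:
δQ/Q = √((δu/u)² + (½·δw/w)² + (½·δd/d)²) = √(0.0303 + 0.00336 + 0.00328) = 0.192
Q = 85.8, so δQ = 0.192 × 85.8 = 16.5.

16.5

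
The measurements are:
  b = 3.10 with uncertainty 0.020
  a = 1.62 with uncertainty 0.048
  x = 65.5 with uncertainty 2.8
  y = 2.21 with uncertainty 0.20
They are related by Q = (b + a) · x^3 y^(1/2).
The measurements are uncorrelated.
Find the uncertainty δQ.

Let u = b + a = 4.72. δu = √(δb² + δa²) = √(0.000400 + 0.00230) = 0.0520, so δu/u = 0.0110.
Q is then a monomial in u, x, y:
δQ/Q = √((δu/u)² + (3·δx/x)² + (½·δy/y)²) = √(0.000121 + 0.0164 + 0.00205) = 0.136
Q = 1.97e+06, so δQ = 0.136 × 1.97e+06 = 2.69e+05.

2.69e+05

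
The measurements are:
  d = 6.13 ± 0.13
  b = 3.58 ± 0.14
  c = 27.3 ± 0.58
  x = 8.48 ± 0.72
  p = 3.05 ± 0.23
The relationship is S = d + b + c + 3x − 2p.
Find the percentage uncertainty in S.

4.07%

Each term contributes (cᵢ δxᵢ)² to (δS)²:
  (δd)² = 0.0169;  (δb)² = 0.0196;  (δc)² = 0.336;  (3·δx)² = 4.67;  (2·δp)² = 0.212
δS = √(5.25) = 2.29
S = 56.4, so δS/S = 2.29/56.4 = 0.0407.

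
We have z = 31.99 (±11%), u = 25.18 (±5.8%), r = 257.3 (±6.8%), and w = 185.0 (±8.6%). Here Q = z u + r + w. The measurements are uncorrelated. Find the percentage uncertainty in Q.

8.25%

Let p = z·u = 805.5. δp/p = √((1·δz/z)² + (1·δu/u)²) = √(0.0121 + 0.00336) = 0.124, so δp = 100.
Q = p + r + w: δQ = √(δp² + δr² + δw²) = √(10000 + 306 + 253) = 103
Q = 1248, so δQ/Q = 103/1248 = 0.0825.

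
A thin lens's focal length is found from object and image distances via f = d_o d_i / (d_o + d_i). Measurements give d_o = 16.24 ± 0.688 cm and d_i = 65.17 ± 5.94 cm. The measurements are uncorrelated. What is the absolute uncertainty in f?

∂f/∂d_o = (d_i/(d_o+d_i))² = 0.641;  ∂f/∂d_i = (d_o/(d_o+d_i))² = 0.0398
δf = √((∂f/∂d_o · δd_o)² + (∂f/∂d_i · δd_i)²) = √(0.194 + 0.0559) = 0.500 cm

0.500 cm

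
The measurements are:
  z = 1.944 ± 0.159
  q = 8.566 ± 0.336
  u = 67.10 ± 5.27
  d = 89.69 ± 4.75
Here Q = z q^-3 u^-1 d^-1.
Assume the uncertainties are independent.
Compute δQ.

Products/powers → add relative errors in quadrature, weighted by exponent:
  (1·δz/z)² = (1×0.0818)² = 0.00669;  (-3·δq/q)² = (-3×0.0392)² = 0.0138;  (-1·δu/u)² = (-1×0.0785)² = 0.00617;  (-1·δd/d)² = (-1×0.0530)² = 0.00280
δQ/Q = √(0.0295) = 0.172
Q = 5.139e-07, so δQ = 0.172 × 5.139e-07 = 8.83e-08.

8.83e-08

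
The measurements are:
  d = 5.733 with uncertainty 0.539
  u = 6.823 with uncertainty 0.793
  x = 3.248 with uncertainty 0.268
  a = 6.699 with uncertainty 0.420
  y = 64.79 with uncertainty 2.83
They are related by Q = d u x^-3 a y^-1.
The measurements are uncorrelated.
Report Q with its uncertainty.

0.1180 ± 0.0353

For a monomial Q ∝ d, u, x^-3, a, y^-1, fractional errors add in quadrature:
  (1·δd/d)² = (1×0.0940)² = 0.00884;  (1·δu/u)² = (1×0.116)² = 0.0135;  (-3·δx/x)² = (-3×0.0825)² = 0.0613;  (1·δa/a)² = (1×0.0627)² = 0.00393;  (-1·δy/y)² = (-1×0.0437)² = 0.00191
δQ/Q = √(0.0895) = 0.299
Q = 0.1180, so δQ = 0.299 × 0.1180 = 0.0353.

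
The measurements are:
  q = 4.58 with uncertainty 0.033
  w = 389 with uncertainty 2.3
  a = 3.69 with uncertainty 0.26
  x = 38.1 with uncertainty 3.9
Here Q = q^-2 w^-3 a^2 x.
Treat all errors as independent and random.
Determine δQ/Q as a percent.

Each factor contributes (exponent × relative error)² to (δQ/Q)²:
  (-2·δq/q)² = (-2×0.00721)² = 0.000208;  (-3·δw/w)² = (-3×0.00591)² = 0.000315;  (2·δa/a)² = (2×0.0705)² = 0.0199;  (1·δx/x)² = (1×0.102)² = 0.0105
δQ/Q = √(0.0309) = 0.176

17.6%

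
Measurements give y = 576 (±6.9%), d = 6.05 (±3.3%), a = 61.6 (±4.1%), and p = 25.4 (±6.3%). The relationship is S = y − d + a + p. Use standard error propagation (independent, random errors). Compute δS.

39.9

S is a linear combination, so absolute uncertainties add in quadrature:
  (δy)² = 1580;  (δd)² = 0.0399;  (δa)² = 6.38;  (δp)² = 2.56
δS = √(1590) = 39.9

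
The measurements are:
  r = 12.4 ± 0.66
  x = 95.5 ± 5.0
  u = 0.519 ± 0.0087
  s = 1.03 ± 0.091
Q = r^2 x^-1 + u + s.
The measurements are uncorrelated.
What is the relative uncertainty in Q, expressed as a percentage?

6.70%

Let p = r^2·x^-1 = 1.61. δp/p = √((2·δr/r)² + (-1·δx/x)²) = √(0.0113 + 0.00274) = 0.119, so δp = 0.191.
Q = p + u + s: δQ = √(δp² + δu² + δs²) = √(0.0365 + 7.57e-05 + 0.00828) = 0.212
Q = 3.16, so δQ/Q = 0.212/3.16 = 0.0670.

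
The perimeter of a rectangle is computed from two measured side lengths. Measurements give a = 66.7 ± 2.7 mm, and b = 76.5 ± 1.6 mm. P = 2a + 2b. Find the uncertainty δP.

Absolute uncertainties add in quadrature for a linear combination:
  (2·δa)² = 29.2;  (2·δb)² = 10.2
δP = √(39.4) = 6.28 mm

6.28 mm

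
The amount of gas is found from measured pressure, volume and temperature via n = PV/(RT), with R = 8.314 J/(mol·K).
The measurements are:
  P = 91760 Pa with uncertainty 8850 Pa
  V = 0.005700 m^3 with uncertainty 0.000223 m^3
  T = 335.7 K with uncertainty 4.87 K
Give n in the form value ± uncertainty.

0.1874 ± 0.0197 mol

n is a product of powers, so relative uncertainties combine in quadrature:
  (1·δP/P)² = (1×0.0964)² = 0.00930;  (1·δV/V)² = (1×0.0391)² = 0.00153;  (-1·δT/T)² = (-1×0.0145)² = 0.000210
δn/n = √(0.0110) = 0.105
n = 0.1874 mol, so δn = 0.105 × 0.1874 = 0.0197 mol.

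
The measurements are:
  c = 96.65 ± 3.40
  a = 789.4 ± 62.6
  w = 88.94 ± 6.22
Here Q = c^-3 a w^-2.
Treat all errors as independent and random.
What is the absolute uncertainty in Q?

Relative error in a monomial: (δQ/Q)² = Σ (nᵢ · δxᵢ/xᵢ)².
  (-3·δc/c)² = (-3×0.0352)² = 0.0111;  (1·δa/a)² = (1×0.0793)² = 0.00629;  (-2·δw/w)² = (-2×0.0699)² = 0.0196
δQ/Q = √(0.0370) = 0.192
Q = 1.105e-07, so δQ = 0.192 × 1.105e-07 = 2.13e-08.

2.13e-08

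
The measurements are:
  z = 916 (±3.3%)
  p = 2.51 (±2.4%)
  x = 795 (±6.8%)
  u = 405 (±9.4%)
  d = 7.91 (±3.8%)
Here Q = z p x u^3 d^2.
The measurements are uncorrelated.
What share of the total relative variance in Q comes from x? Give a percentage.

(δQ/Q)² = (1·δz/z)² + (1·δp/p)² + (1·δx/x)² + (3·δu/u)² + (2·δd/d)²
  z term: (1×0.0330)² = 0.00109
  p term: (1×0.0240)² = 0.000576
  x term: (1×0.0680)² = 0.00462
  u term: (3×0.0940)² = 0.0795
  d term: (2×0.0380)² = 0.00578
Total = 0.0916. Share from x = 0.00462/0.0916 = 0.0505.

5.05%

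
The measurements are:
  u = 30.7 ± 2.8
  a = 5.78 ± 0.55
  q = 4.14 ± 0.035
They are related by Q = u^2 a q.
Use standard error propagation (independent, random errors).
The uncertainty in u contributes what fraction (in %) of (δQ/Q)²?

78.5%

(δQ/Q)² = (2·δu/u)² + (1·δa/a)² + (1·δq/q)²
  u term: (2×0.0912)² = 0.0333
  a term: (1×0.0952)² = 0.00905
  q term: (1×0.00845)² = 7.15e-05
Total = 0.0424. Share from u = 0.0333/0.0424 = 0.785.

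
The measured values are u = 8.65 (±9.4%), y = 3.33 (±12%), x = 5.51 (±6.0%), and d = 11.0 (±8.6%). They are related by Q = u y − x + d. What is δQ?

4.50

Let p = u·y = 28.8. δp/p = √((1·δu/u)² + (1·δy/y)²) = √(0.00884 + 0.0144) = 0.152, so δp = 4.39.
Q = p − x + d: δQ = √(δp² + δx² + δd²) = √(19.3 + 0.109 + 0.895) = 4.50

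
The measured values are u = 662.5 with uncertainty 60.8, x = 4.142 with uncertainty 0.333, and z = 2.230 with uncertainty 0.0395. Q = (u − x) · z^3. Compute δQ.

Let w = u − x = 658.4. δw = √(δu² + δx²) = √(3700 + 0.111) = 60.8, so δw/w = 0.0924.
Q is then a monomial in w, z:
δQ/Q = √((δw/w)² + (3·δz/z)²) = √(0.00853 + 0.00282) = 0.107
Q = 7301, so δQ = 0.107 × 7301 = 778.

778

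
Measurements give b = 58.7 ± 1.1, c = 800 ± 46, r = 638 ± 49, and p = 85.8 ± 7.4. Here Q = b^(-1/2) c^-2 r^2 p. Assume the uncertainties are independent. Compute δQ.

Q is a product of powers, so relative uncertainties combine in quadrature:
  (−½·δb/b)² = (-0.5×0.0187)² = 8.78e-05;  (-2·δc/c)² = (-2×0.0575)² = 0.0132;  (2·δr/r)² = (2×0.0768)² = 0.0236;  (1·δp/p)² = (1×0.0862)² = 0.00744
δQ/Q = √(0.0443) = 0.211
Q = 7.12, so δQ = 0.211 × 7.12 = 1.50.

1.50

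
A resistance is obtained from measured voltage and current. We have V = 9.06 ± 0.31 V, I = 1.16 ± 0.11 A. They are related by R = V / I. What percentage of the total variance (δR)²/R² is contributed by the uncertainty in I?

(δR/R)² = (1·δV/V)² + (-1·δI/I)²
  V term: (1×0.0342)² = 0.00117
  I term: (-1×0.0948)² = 0.00899
Total = 0.0102. Share from I = 0.00899/0.0102 = 0.885.

88.5%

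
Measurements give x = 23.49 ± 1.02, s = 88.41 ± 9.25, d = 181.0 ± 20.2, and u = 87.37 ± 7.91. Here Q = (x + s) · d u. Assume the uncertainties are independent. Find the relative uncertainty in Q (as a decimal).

0.166

Let w = x + s = 111.9. δw = √(δx² + δs²) = √(1.04 + 85.6) = 9.31, so δw/w = 0.0832.
Q is then a monomial in w, d, u:
δQ/Q = √((δw/w)² + (1·δd/d)² + (1·δu/u)²) = √(0.00692 + 0.0125 + 0.00820) = 0.166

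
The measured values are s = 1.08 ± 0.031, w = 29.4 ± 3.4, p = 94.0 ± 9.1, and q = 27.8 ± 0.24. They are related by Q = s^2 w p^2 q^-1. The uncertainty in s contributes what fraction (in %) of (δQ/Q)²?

(δQ/Q)² = (2·δs/s)² + (1·δw/w)² + (2·δp/p)² + (-1·δq/q)²
  s term: (2×0.0287)² = 0.00330
  w term: (1×0.116)² = 0.0134
  p term: (2×0.0968)² = 0.0375
  q term: (-1×0.00863)² = 7.45e-05
Total = 0.0542. Share from s = 0.00330/0.0542 = 0.0608.

6.08%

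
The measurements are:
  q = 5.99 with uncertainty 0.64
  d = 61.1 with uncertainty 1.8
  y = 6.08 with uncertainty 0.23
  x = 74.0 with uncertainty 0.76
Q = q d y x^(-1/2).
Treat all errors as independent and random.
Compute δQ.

Products/powers → add relative errors in quadrature, weighted by exponent:
  (1·δq/q)² = (1×0.107)² = 0.0114;  (1·δd/d)² = (1×0.0295)² = 0.000868;  (1·δy/y)² = (1×0.0378)² = 0.00143;  (−½·δx/x)² = (-0.5×0.0103)² = 2.64e-05
δQ/Q = √(0.0137) = 0.117
Q = 259, so δQ = 0.117 × 259 = 30.3.

30.3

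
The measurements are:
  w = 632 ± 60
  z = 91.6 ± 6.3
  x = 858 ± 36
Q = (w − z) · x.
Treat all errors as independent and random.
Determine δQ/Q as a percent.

11.9%

Let u = w − z = 540. δu = √(δw² + δz²) = √(3600 + 39.7) = 60.3, so δu/u = 0.112.
Q is then a monomial in u, x:
δQ/Q = √((δu/u)² + (1·δx/x)²) = √(0.0125 + 0.00176) = 0.119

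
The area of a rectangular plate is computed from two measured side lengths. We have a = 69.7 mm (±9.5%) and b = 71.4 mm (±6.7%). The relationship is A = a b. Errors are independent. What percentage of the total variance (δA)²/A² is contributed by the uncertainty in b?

(δA/A)² = (1·δa/a)² + (1·δb/b)²
  a term: (1×0.0950)² = 0.00903
  b term: (1×0.0670)² = 0.00449
Total = 0.0135. Share from b = 0.00449/0.0135 = 0.332.

33.2%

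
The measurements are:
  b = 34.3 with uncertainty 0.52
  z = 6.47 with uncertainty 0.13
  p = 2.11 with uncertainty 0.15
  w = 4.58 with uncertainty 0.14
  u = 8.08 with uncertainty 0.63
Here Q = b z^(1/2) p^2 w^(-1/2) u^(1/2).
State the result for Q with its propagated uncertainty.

For a monomial Q ∝ b, z^(1/2), p^2, w^(-1/2), u^(1/2), fractional errors add in quadrature:
  (1·δb/b)² = (1×0.0152)² = 0.000230;  (½·δz/z)² = (0.5×0.0201)² = 0.000101;  (2·δp/p)² = (2×0.0711)² = 0.0202;  (−½·δw/w)² = (-0.5×0.0306)² = 0.000234;  (½·δu/u)² = (0.5×0.0780)² = 0.00152
δQ/Q = √(0.0223) = 0.149
Q = 516, so δQ = 0.149 × 516 = 77.0.

516 ± 77.0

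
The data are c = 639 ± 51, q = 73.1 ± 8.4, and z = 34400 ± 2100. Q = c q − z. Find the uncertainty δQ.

6860

Let p = c·q = 46700. δp/p = √((1·δc/c)² + (1·δq/q)²) = √(0.00637 + 0.0132) = 0.140, so δp = 6540.
Q = p − z: δQ = √(δp² + δz²) = √(4.27e+07 + 4.41e+06) = 6860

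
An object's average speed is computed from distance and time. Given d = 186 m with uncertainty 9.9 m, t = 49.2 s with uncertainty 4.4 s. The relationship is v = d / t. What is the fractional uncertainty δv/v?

Since v is a product/quotient, work with relative uncertainties:
  (1·δd/d)² = (1×0.0532)² = 0.00283;  (-1·δt/t)² = (-1×0.0894)² = 0.00800
δv/v = √(0.0108) = 0.104

0.104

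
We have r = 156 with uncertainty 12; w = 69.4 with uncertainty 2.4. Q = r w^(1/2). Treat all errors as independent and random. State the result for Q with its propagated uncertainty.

1300 ± 102

Since Q is a product/quotient, work with relative uncertainties:
  (1·δr/r)² = (1×0.0769)² = 0.00592;  (½·δw/w)² = (0.5×0.0346)² = 0.000299
δQ/Q = √(0.00622) = 0.0788
Q = 1300, so δQ = 0.0788 × 1300 = 102.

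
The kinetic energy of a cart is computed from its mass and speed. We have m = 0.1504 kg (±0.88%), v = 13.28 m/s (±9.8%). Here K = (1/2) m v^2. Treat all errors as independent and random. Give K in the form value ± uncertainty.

Relative error in a monomial: (δK/K)² = Σ (nᵢ · δxᵢ/xᵢ)².
  (1·δm/m)² = (1×0.00880)² = 7.74e-05;  (2·δv/v)² = (2×0.0980)² = 0.0384
δK/K = √(0.0385) = 0.196
K = 13.26 J, so δK = 0.196 × 13.26 = 2.60 J.

13.26 ± 2.60 J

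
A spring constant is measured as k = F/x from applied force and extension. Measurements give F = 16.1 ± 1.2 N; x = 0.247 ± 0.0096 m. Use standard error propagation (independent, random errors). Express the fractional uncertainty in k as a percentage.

8.41%

k is a product of powers, so relative uncertainties combine in quadrature:
  (1·δF/F)² = (1×0.0745)² = 0.00556;  (-1·δx/x)² = (-1×0.0389)² = 0.00151
δk/k = √(0.00707) = 0.0841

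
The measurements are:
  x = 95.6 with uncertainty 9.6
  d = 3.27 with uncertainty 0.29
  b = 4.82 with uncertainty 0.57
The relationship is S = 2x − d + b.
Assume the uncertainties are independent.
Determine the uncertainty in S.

Sums and differences: (δS)² = Σ (cᵢ δxᵢ)².
  (2·δx)² = 369;  (δd)² = 0.0841;  (δb)² = 0.325
δS = √(369) = 19.2

19.2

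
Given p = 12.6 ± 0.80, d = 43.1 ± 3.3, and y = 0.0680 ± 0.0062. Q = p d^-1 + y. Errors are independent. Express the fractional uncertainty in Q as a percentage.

Let w = p·d^-1 = 0.292. δw/w = √((1·δp/p)² + (-1·δd/d)²) = √(0.00403 + 0.00586) = 0.0995, so δw = 0.0291.
Q = w + y: δQ = √(δw² + δy²) = √(0.000846 + 3.84e-05) = 0.0297
Q = 0.360, so δQ/Q = 0.0297/0.360 = 0.0825.

8.25%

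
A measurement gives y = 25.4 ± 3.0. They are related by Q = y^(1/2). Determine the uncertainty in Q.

Q ∝ y^(1/2), so δQ/Q = |½| · δy/y = 0.5 × 0.118 = 0.0591.
Q = 5.04, so δQ = 0.0591 × 5.04 = 0.298.

0.298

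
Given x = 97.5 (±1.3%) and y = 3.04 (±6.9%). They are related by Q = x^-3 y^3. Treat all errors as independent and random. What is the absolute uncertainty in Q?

6.38e-06

Products/powers → add relative errors in quadrature, weighted by exponent:
  (-3·δx/x)² = (-3×0.0130)² = 0.00152;  (3·δy/y)² = (3×0.0690)² = 0.0428
δQ/Q = √(0.0444) = 0.211
Q = 3.03e-05, so δQ = 0.211 × 3.03e-05 = 6.38e-06.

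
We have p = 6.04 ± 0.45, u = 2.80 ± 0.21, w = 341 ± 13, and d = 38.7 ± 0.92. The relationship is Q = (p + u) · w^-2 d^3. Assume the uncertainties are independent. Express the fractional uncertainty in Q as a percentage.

11.9%

Let h = p + u = 8.84. δh = √(δp² + δu²) = √(0.203 + 0.0441) = 0.497, so δh/h = 0.0562.
Q is then a monomial in h, w, d:
δQ/Q = √((δh/h)² + (-2·δw/w)² + (3·δd/d)²) = √(0.00316 + 0.00581 + 0.00509) = 0.119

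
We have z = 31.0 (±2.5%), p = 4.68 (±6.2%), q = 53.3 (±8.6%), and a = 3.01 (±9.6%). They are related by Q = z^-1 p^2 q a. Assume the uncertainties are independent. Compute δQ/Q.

0.181

Each factor contributes (exponent × relative error)² to (δQ/Q)²:
  (-1·δz/z)² = (-1×0.0250)² = 0.000625;  (2·δp/p)² = (2×0.0620)² = 0.0154;  (1·δq/q)² = (1×0.0860)² = 0.00740;  (1·δa/a)² = (1×0.0960)² = 0.00922
δQ/Q = √(0.0326) = 0.181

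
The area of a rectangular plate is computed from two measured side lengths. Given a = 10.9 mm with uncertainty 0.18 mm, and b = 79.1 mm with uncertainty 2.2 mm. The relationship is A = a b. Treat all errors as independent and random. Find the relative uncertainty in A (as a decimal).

0.0323

For a monomial A ∝ a, b, fractional errors add in quadrature:
  (1·δa/a)² = (1×0.0165)² = 0.000273;  (1·δb/b)² = (1×0.0278)² = 0.000774
δA/A = √(0.00105) = 0.0323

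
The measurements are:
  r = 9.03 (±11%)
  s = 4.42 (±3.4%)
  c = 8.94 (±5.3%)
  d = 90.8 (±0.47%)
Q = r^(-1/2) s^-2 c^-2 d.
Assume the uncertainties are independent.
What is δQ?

Since Q is a product/quotient, work with relative uncertainties:
  (−½·δr/r)² = (-0.5×0.110)² = 0.00302;  (-2·δs/s)² = (-2×0.0340)² = 0.00462;  (-2·δc/c)² = (-2×0.0530)² = 0.0112;  (1·δd/d)² = (1×0.00470)² = 2.21e-05
δQ/Q = √(0.0189) = 0.138
Q = 0.0194, so δQ = 0.138 × 0.0194 = 0.00266.

0.00266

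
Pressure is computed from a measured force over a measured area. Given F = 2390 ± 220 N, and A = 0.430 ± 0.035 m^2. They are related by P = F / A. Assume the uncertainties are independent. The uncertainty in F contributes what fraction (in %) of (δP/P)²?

(δP/P)² = (1·δF/F)² + (-1·δA/A)²
  F term: (1×0.0921)² = 0.00847
  A term: (-1×0.0814)² = 0.00663
Total = 0.0151. Share from F = 0.00847/0.0151 = 0.561.

56.1%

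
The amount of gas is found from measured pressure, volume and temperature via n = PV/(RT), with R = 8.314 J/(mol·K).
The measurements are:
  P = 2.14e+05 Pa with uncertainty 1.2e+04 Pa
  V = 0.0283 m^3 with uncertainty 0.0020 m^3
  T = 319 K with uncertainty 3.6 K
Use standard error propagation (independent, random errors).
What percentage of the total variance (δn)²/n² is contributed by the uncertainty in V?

60.4%

(δn/n)² = (1·δP/P)² + (1·δV/V)² + (-1·δT/T)²
  P term: (1×0.0561)² = 0.00314
  V term: (1×0.0707)² = 0.00499
  T term: (-1×0.0113)² = 0.000127
Total = 0.00827. Share from V = 0.00499/0.00827 = 0.604.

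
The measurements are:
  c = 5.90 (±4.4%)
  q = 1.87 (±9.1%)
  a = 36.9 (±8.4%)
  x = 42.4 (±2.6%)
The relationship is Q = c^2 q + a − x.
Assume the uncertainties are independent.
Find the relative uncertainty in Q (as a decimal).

Let p = c^2·q = 65.1. δp/p = √((2·δc/c)² + (1·δq/q)²) = √(0.00774 + 0.00828) = 0.127, so δp = 8.24.
Q = p + a − x: δQ = √(δp² + δa² + δx²) = √(67.9 + 9.61 + 1.22) = 8.87
Q = 59.6, so δQ/Q = 8.87/59.6 = 0.149.

0.149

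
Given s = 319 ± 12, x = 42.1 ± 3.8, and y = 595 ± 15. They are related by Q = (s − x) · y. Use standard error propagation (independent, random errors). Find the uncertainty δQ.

Let u = s − x = 277. δu = √(δs² + δx²) = √(144 + 14.4) = 12.6, so δu/u = 0.0455.
Q is then a monomial in u, y:
δQ/Q = √((δu/u)² + (1·δy/y)²) = √(0.00207 + 0.000636) = 0.0520
Q = 1.65e+05, so δQ = 0.0520 × 1.65e+05 = 8560.

8560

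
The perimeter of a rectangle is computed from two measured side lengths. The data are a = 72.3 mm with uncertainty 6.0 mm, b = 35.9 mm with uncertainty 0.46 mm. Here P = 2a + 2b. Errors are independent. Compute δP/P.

P is a linear combination, so absolute uncertainties add in quadrature:
  (2·δa)² = 144;  (2·δb)² = 0.846
δP = √(145) = 12.0 mm
P = 216 mm, so δP/P = 12.0/216 = 0.0556.

0.0556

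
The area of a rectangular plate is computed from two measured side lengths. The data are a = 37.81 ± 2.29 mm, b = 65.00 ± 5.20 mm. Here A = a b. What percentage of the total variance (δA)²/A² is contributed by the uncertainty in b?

(δA/A)² = (1·δa/a)² + (1·δb/b)²
  a term: (1×0.0606)² = 0.00367
  b term: (1×0.0800)² = 0.00640
Total = 0.0101. Share from b = 0.00640/0.0101 = 0.636.

63.6%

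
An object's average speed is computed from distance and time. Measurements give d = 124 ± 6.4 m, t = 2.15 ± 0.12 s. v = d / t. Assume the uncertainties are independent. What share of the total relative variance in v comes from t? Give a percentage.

(δv/v)² = (1·δd/d)² + (-1·δt/t)²
  d term: (1×0.0516)² = 0.00266
  t term: (-1×0.0558)² = 0.00312
Total = 0.00578. Share from t = 0.00312/0.00578 = 0.539.

53.9%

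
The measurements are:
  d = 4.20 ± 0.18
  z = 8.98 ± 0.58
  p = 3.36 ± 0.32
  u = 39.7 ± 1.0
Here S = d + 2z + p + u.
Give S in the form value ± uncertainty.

S is a linear combination, so absolute uncertainties add in quadrature:
  (δd)² = 0.0324;  (2·δz)² = 1.35;  (δp)² = 0.102;  (δu)² = 1.00
δS = √(2.48) = 1.57
S = 65.2.

65.2 ± 1.57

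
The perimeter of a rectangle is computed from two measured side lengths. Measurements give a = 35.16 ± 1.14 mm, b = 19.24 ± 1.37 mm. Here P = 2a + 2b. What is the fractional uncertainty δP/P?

Each term contributes (cᵢ δxᵢ)² to (δP)²:
  (2·δa)² = 5.20;  (2·δb)² = 7.51
δP = √(12.7) = 3.56 mm
P = 108.8 mm, so δP/P = 3.56/108.8 = 0.0328.

0.0328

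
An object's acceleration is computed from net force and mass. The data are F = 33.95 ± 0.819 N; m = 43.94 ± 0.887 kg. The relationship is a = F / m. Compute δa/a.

0.0315

Each factor contributes (exponent × relative error)² to (δa/a)²:
  (1·δF/F)² = (1×0.0241)² = 0.000582;  (-1·δm/m)² = (-1×0.0202)² = 0.000407
δa/a = √(0.000989) = 0.0315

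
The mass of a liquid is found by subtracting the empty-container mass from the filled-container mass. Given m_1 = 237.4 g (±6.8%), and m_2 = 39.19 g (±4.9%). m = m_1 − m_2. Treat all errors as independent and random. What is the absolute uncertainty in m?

16.3 g

Sums and differences: (δm)² = Σ (cᵢ δxᵢ)².
  (δm_1)² = 261;  (δm_2)² = 3.69
δm = √(264) = 16.3 g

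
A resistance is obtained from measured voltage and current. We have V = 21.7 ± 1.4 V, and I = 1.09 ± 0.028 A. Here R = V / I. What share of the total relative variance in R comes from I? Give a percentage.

13.7%

(δR/R)² = (1·δV/V)² + (-1·δI/I)²
  V term: (1×0.0645)² = 0.00416
  I term: (-1×0.0257)² = 0.000660
Total = 0.00482. Share from I = 0.000660/0.00482 = 0.137.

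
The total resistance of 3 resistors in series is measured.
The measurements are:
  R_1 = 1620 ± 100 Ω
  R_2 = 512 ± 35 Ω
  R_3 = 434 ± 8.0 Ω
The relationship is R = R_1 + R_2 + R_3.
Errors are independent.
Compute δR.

106 Ω

Absolute uncertainties add in quadrature for a linear combination:
  (δR_1)² = 10000;  (δR_2)² = 1220;  (δR_3)² = 64.0
δR = √(11300) = 106 Ω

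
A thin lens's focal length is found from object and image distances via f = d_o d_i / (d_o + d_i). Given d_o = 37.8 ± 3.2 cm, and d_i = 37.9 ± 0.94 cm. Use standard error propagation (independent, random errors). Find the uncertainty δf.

∂f/∂d_o = (d_i/(d_o+d_i))² = 0.251;  ∂f/∂d_i = (d_o/(d_o+d_i))² = 0.249
δf = √((∂f/∂d_o · δd_o)² + (∂f/∂d_i · δd_i)²) = √(0.643 + 0.0549) = 0.836 cm

0.836 cm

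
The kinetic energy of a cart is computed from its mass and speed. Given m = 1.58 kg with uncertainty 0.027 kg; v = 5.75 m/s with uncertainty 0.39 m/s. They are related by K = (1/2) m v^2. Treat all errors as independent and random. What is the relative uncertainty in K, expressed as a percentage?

13.7%

Since K is a product/quotient, work with relative uncertainties:
  (1·δm/m)² = (1×0.0171)² = 0.000292;  (2·δv/v)² = (2×0.0678)² = 0.0184
δK/K = √(0.0187) = 0.137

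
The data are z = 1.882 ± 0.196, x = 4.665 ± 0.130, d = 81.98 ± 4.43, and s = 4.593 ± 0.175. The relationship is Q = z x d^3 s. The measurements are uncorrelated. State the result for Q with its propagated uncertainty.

(2.222 ± 0.441) × 10^7

Products/powers → add relative errors in quadrature, weighted by exponent:
  (1·δz/z)² = (1×0.104)² = 0.0108;  (1·δx/x)² = (1×0.0279)² = 0.000777;  (3·δd/d)² = (3×0.0540)² = 0.0263;  (1·δs/s)² = (1×0.0381)² = 0.00145
δQ/Q = √(0.0394) = 0.198
Q = 2.222e+07, so δQ = 0.198 × 2.222e+07 = 4.41e+06.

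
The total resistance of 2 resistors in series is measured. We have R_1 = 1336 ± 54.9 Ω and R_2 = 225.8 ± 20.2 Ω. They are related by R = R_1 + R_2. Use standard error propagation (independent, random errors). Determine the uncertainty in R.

Sums and differences: (δR)² = Σ (cᵢ δxᵢ)².
  (δR_1)² = 3010;  (δR_2)² = 408
δR = √(3420) = 58.5 Ω

58.5 Ω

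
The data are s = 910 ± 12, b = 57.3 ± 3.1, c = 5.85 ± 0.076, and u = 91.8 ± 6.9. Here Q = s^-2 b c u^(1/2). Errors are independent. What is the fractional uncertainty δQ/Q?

0.0721

Each factor contributes (exponent × relative error)² to (δQ/Q)²:
  (-2·δs/s)² = (-2×0.0132)² = 0.000696;  (1·δb/b)² = (1×0.0541)² = 0.00293;  (1·δc/c)² = (1×0.0130)² = 0.000169;  (½·δu/u)² = (0.5×0.0752)² = 0.00141
δQ/Q = √(0.00520) = 0.0721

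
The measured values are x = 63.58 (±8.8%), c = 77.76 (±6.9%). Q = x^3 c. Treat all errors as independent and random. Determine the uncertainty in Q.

Products/powers → add relative errors in quadrature, weighted by exponent:
  (3·δx/x)² = (3×0.0880)² = 0.0697;  (1·δc/c)² = (1×0.0690)² = 0.00476
δQ/Q = √(0.0745) = 0.273
Q = 1.999e+07, so δQ = 0.273 × 1.999e+07 = 5.45e+06.

5.45e+06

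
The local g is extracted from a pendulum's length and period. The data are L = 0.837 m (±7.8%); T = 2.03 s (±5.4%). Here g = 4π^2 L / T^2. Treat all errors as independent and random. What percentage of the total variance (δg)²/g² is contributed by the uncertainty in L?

34.3%

(δg/g)² = (1·δL/L)² + (-2·δT/T)²
  L term: (1×0.0780)² = 0.00608
  T term: (-2×0.0540)² = 0.0117
Total = 0.0177. Share from L = 0.00608/0.0177 = 0.343.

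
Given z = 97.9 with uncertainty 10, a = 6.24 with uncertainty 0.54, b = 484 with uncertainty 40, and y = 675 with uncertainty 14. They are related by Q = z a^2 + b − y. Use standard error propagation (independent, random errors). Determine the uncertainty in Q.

Let p = z·a^2 = 3810. δp/p = √((1·δz/z)² + (2·δa/a)²) = √(0.0104 + 0.0300) = 0.201, so δp = 766.
Q = p + b − y: δQ = √(δp² + δb² + δy²) = √(5.87e+05 + 1600 + 196) = 767

767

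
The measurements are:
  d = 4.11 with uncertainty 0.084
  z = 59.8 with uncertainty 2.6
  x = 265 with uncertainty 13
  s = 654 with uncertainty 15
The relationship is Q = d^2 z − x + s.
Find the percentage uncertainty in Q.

4.54%

Let p = d^2·z = 1010. δp/p = √((2·δd/d)² + (1·δz/z)²) = √(0.00167 + 0.00189) = 0.0597, so δp = 60.3.
Q = p − x + s: δQ = √(δp² + δx² + δs²) = √(3630 + 169 + 225) = 63.5
Q = 1400, so δQ/Q = 63.5/1400 = 0.0454.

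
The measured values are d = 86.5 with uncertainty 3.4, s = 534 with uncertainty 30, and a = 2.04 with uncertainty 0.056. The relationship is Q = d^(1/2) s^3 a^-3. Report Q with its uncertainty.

(1.67 ± 0.315) × 10^8

Products/powers → add relative errors in quadrature, weighted by exponent:
  (½·δd/d)² = (0.5×0.0393)² = 0.000386;  (3·δs/s)² = (3×0.0562)² = 0.0284;  (-3·δa/a)² = (-3×0.0275)² = 0.00678
δQ/Q = √(0.0356) = 0.189
Q = 1.67e+08, so δQ = 0.189 × 1.67e+08 = 3.15e+07.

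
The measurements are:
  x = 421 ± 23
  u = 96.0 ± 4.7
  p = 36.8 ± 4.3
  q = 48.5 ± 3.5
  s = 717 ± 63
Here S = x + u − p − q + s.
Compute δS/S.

Each term contributes (cᵢ δxᵢ)² to (δS)²:
  (δx)² = 529;  (δu)² = 22.1;  (δp)² = 18.5;  (δq)² = 12.2;  (δs)² = 3970
δS = √(4550) = 67.5
S = 1150, so δS/S = 67.5/1150 = 0.0587.

0.0587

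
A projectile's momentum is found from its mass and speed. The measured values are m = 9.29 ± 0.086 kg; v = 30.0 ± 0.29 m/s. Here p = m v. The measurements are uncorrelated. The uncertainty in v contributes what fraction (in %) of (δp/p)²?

52.2%

(δp/p)² = (1·δm/m)² + (1·δv/v)²
  m term: (1×0.00926)² = 8.57e-05
  v term: (1×0.00967)² = 9.34e-05
Total = 0.000179. Share from v = 9.34e-05/0.000179 = 0.522.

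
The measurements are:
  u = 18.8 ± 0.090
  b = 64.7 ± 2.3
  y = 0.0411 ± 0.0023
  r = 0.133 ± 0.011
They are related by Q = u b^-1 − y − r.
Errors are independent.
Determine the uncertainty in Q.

Let p = u·b^-1 = 0.291. δp/p = √((1·δu/u)² + (-1·δb/b)²) = √(2.29e-05 + 0.00126) = 0.0359, so δp = 0.0104.
Q = p − y − r: δQ = √(δp² + δy² + δr²) = √(0.000109 + 5.29e-06 + 0.000121) = 0.0153

0.0153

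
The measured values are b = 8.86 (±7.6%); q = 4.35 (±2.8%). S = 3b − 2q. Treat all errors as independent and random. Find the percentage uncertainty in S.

11.4%

For a sum/difference, combine absolute errors in quadrature:
  (3·δb)² = 4.08;  (2·δq)² = 0.0593
δS = √(4.14) = 2.03
S = 17.9, so δS/S = 2.03/17.9 = 0.114.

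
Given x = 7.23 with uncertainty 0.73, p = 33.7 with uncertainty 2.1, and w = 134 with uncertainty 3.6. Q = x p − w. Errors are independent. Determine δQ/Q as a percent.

26.6%

Let h = x·p = 244. δh/h = √((1·δx/x)² + (1·δp/p)²) = √(0.0102 + 0.00388) = 0.119, so δh = 28.9.
Q = h − w: δQ = √(δh² + δw²) = √(836 + 13.0) = 29.1
Q = 110, so δQ/Q = 29.1/110 = 0.266.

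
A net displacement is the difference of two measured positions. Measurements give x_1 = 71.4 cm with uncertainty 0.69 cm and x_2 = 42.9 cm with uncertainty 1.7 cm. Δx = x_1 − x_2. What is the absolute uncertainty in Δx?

Each term contributes (cᵢ δxᵢ)² to (δΔx)²:
  (δx_1)² = 0.476;  (δx_2)² = 2.89
δΔx = √(3.37) = 1.83 cm

1.83 cm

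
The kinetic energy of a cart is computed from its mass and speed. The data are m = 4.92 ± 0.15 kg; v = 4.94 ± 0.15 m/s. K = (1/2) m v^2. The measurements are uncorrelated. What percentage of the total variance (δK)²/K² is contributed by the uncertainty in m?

20.1%

(δK/K)² = (1·δm/m)² + (2·δv/v)²
  m term: (1×0.0305)² = 0.000930
  v term: (2×0.0304)² = 0.00369
Total = 0.00462. Share from m = 0.000930/0.00462 = 0.201.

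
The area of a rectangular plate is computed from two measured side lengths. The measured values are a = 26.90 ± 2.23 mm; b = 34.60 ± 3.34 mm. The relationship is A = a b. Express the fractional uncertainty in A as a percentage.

A is a product of powers, so relative uncertainties combine in quadrature:
  (1·δa/a)² = (1×0.0829)² = 0.00687;  (1·δb/b)² = (1×0.0965)² = 0.00932
δA/A = √(0.0162) = 0.127

12.7%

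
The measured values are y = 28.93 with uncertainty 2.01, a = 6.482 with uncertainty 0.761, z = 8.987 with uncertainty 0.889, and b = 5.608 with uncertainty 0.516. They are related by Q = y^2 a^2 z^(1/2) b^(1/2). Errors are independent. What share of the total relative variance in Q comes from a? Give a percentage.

69.8%

(δQ/Q)² = (2·δy/y)² + (2·δa/a)² + (½·δz/z)² + (½·δb/b)²
  y term: (2×0.0695)² = 0.0193
  a term: (2×0.117)² = 0.0551
  z term: (0.5×0.0989)² = 0.00245
  b term: (0.5×0.0920)² = 0.00212
Total = 0.0790. Share from a = 0.0551/0.0790 = 0.698.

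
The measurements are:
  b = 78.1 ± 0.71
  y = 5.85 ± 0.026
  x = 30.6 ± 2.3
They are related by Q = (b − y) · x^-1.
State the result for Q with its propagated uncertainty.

Let u = b − y = 72.2. δu = √(δb² + δy²) = √(0.504 + 0.000676) = 0.710, so δu/u = 0.00983.
Q is then a monomial in u, x:
δQ/Q = √((δu/u)² + (-1·δx/x)²) = √(9.67e-05 + 0.00565) = 0.0758
Q = 2.36, so δQ = 0.0758 × 2.36 = 0.179.

2.36 ± 0.179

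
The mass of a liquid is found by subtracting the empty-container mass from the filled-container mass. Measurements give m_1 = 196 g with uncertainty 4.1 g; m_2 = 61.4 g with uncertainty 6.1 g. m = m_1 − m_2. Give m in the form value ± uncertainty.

135 ± 7.35 g

Absolute uncertainties add in quadrature for a linear combination:
  (δm_1)² = 16.8;  (δm_2)² = 37.2
δm = √(54.0) = 7.35 g
m = 135 g.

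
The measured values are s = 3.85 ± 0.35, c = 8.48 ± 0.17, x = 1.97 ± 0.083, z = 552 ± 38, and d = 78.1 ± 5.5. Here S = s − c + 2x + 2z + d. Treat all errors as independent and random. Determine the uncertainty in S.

For a sum/difference, combine absolute errors in quadrature:
  (δs)² = 0.122;  (δc)² = 0.0289;  (2·δx)² = 0.0276;  (2·δz)² = 5780;  (δd)² = 30.2
δS = √(5810) = 76.2

76.2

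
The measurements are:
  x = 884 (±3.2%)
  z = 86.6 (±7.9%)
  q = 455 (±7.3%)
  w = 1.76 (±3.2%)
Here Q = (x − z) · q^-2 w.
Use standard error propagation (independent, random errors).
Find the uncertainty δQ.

Let u = x − z = 797. δu = √(δx² + δz²) = √(800 + 46.8) = 29.1, so δu/u = 0.0365.
Q is then a monomial in u, q, w:
δQ/Q = √((δu/u)² + (-2·δq/q)² + (1·δw/w)²) = √(0.00133 + 0.0213 + 0.00102) = 0.154
Q = 0.00678, so δQ = 0.154 × 0.00678 = 0.00104.

0.00104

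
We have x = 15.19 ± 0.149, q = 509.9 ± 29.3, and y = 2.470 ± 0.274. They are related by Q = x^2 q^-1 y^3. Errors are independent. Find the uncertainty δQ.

2.31

For a monomial Q ∝ x^2, q^-1, y^3, fractional errors add in quadrature:
  (2·δx/x)² = (2×0.00981)² = 0.000385;  (-1·δq/q)² = (-1×0.0575)² = 0.00330;  (3·δy/y)² = (3×0.111)² = 0.111
δQ/Q = √(0.114) = 0.338
Q = 6.819, so δQ = 0.338 × 6.819 = 2.31.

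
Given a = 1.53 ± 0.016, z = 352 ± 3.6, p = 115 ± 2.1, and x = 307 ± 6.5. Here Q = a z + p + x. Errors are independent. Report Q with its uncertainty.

Let w = a·z = 539. δw/w = √((1·δa/a)² + (1·δz/z)²) = √(0.000109 + 0.000105) = 0.0146, so δw = 7.88.
Q = w + p + x: δQ = √(δw² + δp² + δx²) = √(62.1 + 4.41 + 42.2) = 10.4
Q = 961.

961 ± 10.4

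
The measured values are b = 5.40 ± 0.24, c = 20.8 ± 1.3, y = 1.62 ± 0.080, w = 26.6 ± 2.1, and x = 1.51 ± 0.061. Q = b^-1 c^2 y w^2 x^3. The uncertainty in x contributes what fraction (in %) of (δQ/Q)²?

(δQ/Q)² = (-1·δb/b)² + (2·δc/c)² + (1·δy/y)² + (2·δw/w)² + (3·δx/x)²
  b term: (-1×0.0444)² = 0.00198
  c term: (2×0.0625)² = 0.0156
  y term: (1×0.0494)² = 0.00244
  w term: (2×0.0789)² = 0.0249
  x term: (3×0.0404)² = 0.0147
Total = 0.0597. Share from x = 0.0147/0.0597 = 0.246.

24.6%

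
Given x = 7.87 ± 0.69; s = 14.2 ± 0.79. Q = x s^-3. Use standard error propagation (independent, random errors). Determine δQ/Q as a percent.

18.9%

Products/powers → add relative errors in quadrature, weighted by exponent:
  (1·δx/x)² = (1×0.0877)² = 0.00769;  (-3·δs/s)² = (-3×0.0556)² = 0.0279
δQ/Q = √(0.0355) = 0.189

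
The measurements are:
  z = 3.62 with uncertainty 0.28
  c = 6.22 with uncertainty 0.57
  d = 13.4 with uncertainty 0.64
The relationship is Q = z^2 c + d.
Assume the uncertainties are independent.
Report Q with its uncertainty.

Let p = z^2·c = 81.5. δp/p = √((2·δz/z)² + (1·δc/c)²) = √(0.0239 + 0.00840) = 0.180, so δp = 14.7.
Q = p + d: δQ = √(δp² + δd²) = √(215 + 0.410) = 14.7
Q = 94.9.

94.9 ± 14.7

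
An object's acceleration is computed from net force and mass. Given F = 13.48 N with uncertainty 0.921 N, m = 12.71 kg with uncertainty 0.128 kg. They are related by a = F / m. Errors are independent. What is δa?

0.0732 m/s^2

Since a is a product/quotient, work with relative uncertainties:
  (1·δF/F)² = (1×0.0683)² = 0.00467;  (-1·δm/m)² = (-1×0.0101)² = 0.000101
δa/a = √(0.00477) = 0.0691
a = 1.061 m/s^2, so δa = 0.0691 × 1.061 = 0.0732 m/s^2.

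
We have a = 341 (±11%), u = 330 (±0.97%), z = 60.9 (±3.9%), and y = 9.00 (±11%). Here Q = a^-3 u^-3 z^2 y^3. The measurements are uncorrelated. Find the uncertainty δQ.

8.99e-10

Relative error in a monomial: (δQ/Q)² = Σ (nᵢ · δxᵢ/xᵢ)².
  (-3·δa/a)² = (-3×0.110)² = 0.109;  (-3·δu/u)² = (-3×0.00970)² = 0.000847;  (2·δz/z)² = (2×0.0390)² = 0.00608;  (3·δy/y)² = (3×0.110)² = 0.109
δQ/Q = √(0.225) = 0.474
Q = 1.9e-09, so δQ = 0.474 × 1.9e-09 = 8.99e-10.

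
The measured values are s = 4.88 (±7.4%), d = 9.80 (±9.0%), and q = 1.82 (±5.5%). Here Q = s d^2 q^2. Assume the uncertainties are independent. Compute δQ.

347

Q is a product of powers, so relative uncertainties combine in quadrature:
  (1·δs/s)² = (1×0.0740)² = 0.00548;  (2·δd/d)² = (2×0.0900)² = 0.0324;  (2·δq/q)² = (2×0.0550)² = 0.0121
δQ/Q = √(0.0500) = 0.224
Q = 1550, so δQ = 0.224 × 1550 = 347.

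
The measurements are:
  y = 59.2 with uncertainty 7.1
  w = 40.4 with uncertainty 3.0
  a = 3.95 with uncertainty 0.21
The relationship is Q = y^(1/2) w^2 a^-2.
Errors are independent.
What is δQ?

155

Since Q is a product/quotient, work with relative uncertainties:
  (½·δy/y)² = (0.5×0.120)² = 0.00360;  (2·δw/w)² = (2×0.0743)² = 0.0221;  (-2·δa/a)² = (-2×0.0532)² = 0.0113
δQ/Q = √(0.0370) = 0.192
Q = 805, so δQ = 0.192 × 805 = 155.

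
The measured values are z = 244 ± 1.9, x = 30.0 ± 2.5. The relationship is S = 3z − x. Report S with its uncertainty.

For a sum/difference, combine absolute errors in quadrature:
  (3·δz)² = 32.5;  (δx)² = 6.25
δS = √(38.7) = 6.22
S = 702.

702 ± 6.22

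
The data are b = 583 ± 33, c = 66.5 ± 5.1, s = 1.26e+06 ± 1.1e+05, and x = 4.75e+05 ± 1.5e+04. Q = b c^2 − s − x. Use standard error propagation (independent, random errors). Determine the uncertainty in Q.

4.36e+05

Let p = b·c^2 = 2.58e+06. δp/p = √((1·δb/b)² + (2·δc/c)²) = √(0.00320 + 0.0235) = 0.163, so δp = 4.22e+05.
Q = p − s − x: δQ = √(δp² + δs² + δx²) = √(1.78e+11 + 1.21e+10 + 2.25e+08) = 4.36e+05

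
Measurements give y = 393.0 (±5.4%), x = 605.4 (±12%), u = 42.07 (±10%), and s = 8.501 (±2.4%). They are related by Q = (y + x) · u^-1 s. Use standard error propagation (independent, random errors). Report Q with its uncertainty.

201.7 ± 25.8

Let w = y + x = 998.4. δw = √(δy² + δx²) = √(450 + 5280) = 75.7, so δw/w = 0.0758.
Q is then a monomial in w, u, s:
δQ/Q = √((δw/w)² + (-1·δu/u)² + (1·δs/s)²) = √(0.00575 + 0.0100 + 0.000576) = 0.128
Q = 201.7, so δQ = 0.128 × 201.7 = 25.8.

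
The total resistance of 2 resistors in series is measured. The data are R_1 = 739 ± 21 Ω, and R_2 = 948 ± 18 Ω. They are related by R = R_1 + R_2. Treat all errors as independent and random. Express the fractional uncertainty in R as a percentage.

1.64%

Each term contributes (cᵢ δxᵢ)² to (δR)²:
  (δR_1)² = 441;  (δR_2)² = 324
δR = √(765) = 27.7 Ω
R = 1690 Ω, so δR/R = 27.7/1690 = 0.0164.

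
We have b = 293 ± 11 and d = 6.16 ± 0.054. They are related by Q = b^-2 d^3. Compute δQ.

0.000217

For a monomial Q ∝ b^-2, d^3, fractional errors add in quadrature:
  (-2·δb/b)² = (-2×0.0375)² = 0.00564;  (3·δd/d)² = (3×0.00877)² = 0.000692
δQ/Q = √(0.00633) = 0.0796
Q = 0.00272, so δQ = 0.0796 × 0.00272 = 0.000217.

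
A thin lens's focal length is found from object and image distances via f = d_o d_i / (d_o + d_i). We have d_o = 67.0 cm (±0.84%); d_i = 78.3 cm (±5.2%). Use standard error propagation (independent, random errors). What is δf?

0.881 cm

∂f/∂d_o = (d_i/(d_o+d_i))² = 0.290;  ∂f/∂d_i = (d_o/(d_o+d_i))² = 0.213
δf = √((∂f/∂d_o · δd_o)² + (∂f/∂d_i · δd_i)²) = √(0.0267 + 0.749) = 0.881 cm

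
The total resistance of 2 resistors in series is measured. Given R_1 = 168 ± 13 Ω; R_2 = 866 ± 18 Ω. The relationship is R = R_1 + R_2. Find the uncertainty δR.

22.2 Ω

Each term contributes (cᵢ δxᵢ)² to (δR)²:
  (δR_1)² = 169;  (δR_2)² = 324
δR = √(493) = 22.2 Ω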